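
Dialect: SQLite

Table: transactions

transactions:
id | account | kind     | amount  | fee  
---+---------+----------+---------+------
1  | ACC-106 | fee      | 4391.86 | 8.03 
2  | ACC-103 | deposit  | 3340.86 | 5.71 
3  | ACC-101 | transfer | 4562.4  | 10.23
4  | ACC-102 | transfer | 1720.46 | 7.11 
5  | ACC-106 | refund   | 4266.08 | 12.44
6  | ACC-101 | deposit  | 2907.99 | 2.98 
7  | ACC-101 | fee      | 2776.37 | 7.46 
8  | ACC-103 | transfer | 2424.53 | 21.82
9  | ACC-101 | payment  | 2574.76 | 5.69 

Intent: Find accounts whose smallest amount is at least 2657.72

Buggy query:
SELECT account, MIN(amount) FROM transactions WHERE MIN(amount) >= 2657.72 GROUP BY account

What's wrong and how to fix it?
Bug: Aggregates like MIN are computed per group after WHERE runs

Fix: Replace WHERE with HAVING after the GROUP BY

Corrected query:
SELECT account, MIN(amount) FROM transactions GROUP BY account HAVING MIN(amount) >= 2657.72

Result:
account | MIN(amount)
--------+------------
ACC-106 | 4266.08    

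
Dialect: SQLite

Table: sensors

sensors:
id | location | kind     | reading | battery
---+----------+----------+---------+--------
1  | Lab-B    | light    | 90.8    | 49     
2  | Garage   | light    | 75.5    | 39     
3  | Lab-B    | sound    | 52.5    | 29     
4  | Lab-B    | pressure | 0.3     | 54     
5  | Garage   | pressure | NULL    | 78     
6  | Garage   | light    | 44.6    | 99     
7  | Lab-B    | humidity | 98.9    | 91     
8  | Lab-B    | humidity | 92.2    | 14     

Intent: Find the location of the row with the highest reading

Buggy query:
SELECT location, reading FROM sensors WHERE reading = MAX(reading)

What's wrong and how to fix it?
Bug: WHERE is evaluated per row; an aggregate over the whole table isn't defined there

Fix: Use a subquery: WHERE reading = (SELECT MAX(reading) FROM sensors)

Corrected query:
SELECT location, reading FROM sensors WHERE reading = (SELECT MAX(reading) FROM sensors)

Result:
location | reading
---------+--------
Lab-B    | 98.9   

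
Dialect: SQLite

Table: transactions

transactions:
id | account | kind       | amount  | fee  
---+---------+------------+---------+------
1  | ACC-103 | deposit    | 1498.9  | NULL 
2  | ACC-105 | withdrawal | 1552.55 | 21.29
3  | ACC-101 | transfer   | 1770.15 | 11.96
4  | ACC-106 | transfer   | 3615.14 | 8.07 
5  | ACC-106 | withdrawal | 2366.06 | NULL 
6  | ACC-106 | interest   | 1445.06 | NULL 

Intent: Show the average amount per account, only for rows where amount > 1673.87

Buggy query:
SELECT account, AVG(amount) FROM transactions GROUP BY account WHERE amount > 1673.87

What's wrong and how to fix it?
Bug: Row-level WHERE must come before GROUP BY in the clause order

Fix: Move the WHERE clause before GROUP BY

Corrected query:
SELECT account, AVG(amount) FROM transactions WHERE amount > 1673.87 GROUP BY account

Result:
account | AVG(amount)
--------+------------
ACC-101 | 1770.15    
ACC-106 | 2990.6     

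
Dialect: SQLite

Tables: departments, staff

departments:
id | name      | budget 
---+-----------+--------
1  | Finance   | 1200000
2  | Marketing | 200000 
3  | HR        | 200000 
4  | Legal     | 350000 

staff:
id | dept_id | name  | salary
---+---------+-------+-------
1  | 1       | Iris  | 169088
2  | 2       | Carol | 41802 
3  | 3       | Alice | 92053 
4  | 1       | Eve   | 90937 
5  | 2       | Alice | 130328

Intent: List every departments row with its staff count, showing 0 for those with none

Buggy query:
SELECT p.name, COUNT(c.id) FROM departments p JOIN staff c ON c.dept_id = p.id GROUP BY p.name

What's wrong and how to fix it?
Bug: An inner join excludes parents with zero children

Fix: Use LEFT JOIN so parents without children still appear (COUNT(c.id) gives 0)

Corrected query:
SELECT p.name, COUNT(c.id) FROM departments p LEFT JOIN staff c ON c.dept_id = p.id GROUP BY p.name

Result:
name      | COUNT(c.id)
----------+------------
Finance   | 2          
HR        | 1          
Legal     | 0          
Marketing | 2          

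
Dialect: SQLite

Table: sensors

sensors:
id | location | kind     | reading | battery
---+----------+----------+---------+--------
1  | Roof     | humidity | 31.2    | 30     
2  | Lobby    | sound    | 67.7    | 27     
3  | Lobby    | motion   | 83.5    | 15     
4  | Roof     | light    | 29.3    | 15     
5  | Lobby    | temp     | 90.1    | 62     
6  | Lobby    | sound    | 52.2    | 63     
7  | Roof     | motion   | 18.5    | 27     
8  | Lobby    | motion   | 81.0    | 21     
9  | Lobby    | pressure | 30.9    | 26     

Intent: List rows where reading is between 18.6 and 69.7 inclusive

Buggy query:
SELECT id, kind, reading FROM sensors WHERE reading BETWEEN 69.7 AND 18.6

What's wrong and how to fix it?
Bug: BETWEEN expects the lower bound first; with 69.7 AND 18.6 the range is empty

Fix: Swap the bounds so the smaller value comes first

Corrected query:
SELECT id, kind, reading FROM sensors WHERE reading BETWEEN 18.6 AND 69.7

Result:
id | kind     | reading
---+----------+--------
1  | humidity | 31.2   
2  | sound    | 67.7   
4  | light    | 29.3   
6  | sound    | 52.2   
9  | pressure | 30.9   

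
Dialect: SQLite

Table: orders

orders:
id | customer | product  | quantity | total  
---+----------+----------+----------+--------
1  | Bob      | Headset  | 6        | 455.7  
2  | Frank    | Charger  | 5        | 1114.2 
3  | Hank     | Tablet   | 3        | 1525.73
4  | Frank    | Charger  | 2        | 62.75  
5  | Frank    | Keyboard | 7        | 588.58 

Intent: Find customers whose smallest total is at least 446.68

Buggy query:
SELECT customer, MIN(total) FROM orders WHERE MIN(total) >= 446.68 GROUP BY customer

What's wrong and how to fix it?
Bug: MIN() in WHERE is a misuse of aggregate

Fix: Use HAVING for the per-group MIN condition

Corrected query:
SELECT customer, MIN(total) FROM orders GROUP BY customer HAVING MIN(total) >= 446.68

Result:
customer | MIN(total)
---------+-----------
Bob      | 455.7     
Hank     | 1525.73   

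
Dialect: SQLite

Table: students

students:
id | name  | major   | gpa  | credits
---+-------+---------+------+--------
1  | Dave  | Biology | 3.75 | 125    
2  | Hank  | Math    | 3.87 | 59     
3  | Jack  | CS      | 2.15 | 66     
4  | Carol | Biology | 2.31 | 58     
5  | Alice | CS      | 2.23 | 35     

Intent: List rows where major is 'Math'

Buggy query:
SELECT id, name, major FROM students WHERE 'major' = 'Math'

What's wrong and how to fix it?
Bug: 'major' in single quotes is a string literal, not the column; the comparison is literal-vs-literal and never true

Fix: Remove the quotes around the column name (or use double quotes for an identifier)

Corrected query:
SELECT id, name, major FROM students WHERE major = 'Math'

Result:
id | name | major
---+------+------
2  | Hank | Math 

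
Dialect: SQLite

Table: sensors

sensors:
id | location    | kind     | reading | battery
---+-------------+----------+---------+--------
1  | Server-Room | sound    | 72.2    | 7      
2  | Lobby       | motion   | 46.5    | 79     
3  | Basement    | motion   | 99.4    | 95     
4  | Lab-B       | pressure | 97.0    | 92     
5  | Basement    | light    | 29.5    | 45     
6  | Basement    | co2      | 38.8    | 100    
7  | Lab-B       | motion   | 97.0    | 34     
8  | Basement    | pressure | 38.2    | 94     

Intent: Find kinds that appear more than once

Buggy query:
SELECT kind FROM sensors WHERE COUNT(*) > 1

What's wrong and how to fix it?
Bug: COUNT(*) is an aggregate and cannot be used in WHERE

Fix: GROUP BY kind, then filter groups with HAVING COUNT(*) > 1

Corrected query:
SELECT kind FROM sensors GROUP BY kind HAVING COUNT(*) > 1

Result:
kind    
--------
motion  
pressure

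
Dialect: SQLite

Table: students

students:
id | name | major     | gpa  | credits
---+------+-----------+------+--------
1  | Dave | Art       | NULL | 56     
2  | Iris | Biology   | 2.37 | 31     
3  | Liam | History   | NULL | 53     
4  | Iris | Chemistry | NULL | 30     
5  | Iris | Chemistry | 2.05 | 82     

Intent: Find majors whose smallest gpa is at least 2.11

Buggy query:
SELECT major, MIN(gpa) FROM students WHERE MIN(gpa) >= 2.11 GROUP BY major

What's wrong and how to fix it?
Bug: Aggregates like MIN are computed per group after WHERE runs

Fix: Use HAVING for the per-group MIN condition

Corrected query:
SELECT major, MIN(gpa) FROM students GROUP BY major HAVING MIN(gpa) >= 2.11

Result:
major   | MIN(gpa)
--------+---------
Biology | 2.37    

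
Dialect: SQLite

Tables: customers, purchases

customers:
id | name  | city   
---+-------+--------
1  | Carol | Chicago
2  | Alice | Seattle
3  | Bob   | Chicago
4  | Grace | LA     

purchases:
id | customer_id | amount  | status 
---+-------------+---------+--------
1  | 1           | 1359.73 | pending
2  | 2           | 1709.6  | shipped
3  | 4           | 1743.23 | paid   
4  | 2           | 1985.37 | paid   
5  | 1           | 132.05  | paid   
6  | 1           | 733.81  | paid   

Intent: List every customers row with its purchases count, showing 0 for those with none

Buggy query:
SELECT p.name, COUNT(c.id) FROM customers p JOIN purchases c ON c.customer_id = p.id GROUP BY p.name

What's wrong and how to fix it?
Bug: An inner join excludes parents with zero children

Fix: Switch to LEFT JOIN to retain unmatched parent rows

Corrected query:
SELECT p.name, COUNT(c.id) FROM customers p LEFT JOIN purchases c ON c.customer_id = p.id GROUP BY p.name

Result:
name  | COUNT(c.id)
------+------------
Alice | 2          
Bob   | 0          
Carol | 3          
Grace | 1          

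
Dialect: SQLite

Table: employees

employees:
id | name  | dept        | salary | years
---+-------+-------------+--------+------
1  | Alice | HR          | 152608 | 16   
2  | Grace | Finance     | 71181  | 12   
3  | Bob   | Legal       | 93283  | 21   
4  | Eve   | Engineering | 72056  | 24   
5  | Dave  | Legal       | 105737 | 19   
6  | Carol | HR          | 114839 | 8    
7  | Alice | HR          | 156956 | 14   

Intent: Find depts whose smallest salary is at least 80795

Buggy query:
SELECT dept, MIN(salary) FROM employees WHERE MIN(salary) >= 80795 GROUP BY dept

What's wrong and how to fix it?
Bug: MIN() in WHERE is a misuse of aggregate

Fix: Replace WHERE with HAVING after the GROUP BY

Corrected query:
SELECT dept, MIN(salary) FROM employees GROUP BY dept HAVING MIN(salary) >= 80795

Result:
dept  | MIN(salary)
------+------------
HR    | 114839     
Legal | 93283      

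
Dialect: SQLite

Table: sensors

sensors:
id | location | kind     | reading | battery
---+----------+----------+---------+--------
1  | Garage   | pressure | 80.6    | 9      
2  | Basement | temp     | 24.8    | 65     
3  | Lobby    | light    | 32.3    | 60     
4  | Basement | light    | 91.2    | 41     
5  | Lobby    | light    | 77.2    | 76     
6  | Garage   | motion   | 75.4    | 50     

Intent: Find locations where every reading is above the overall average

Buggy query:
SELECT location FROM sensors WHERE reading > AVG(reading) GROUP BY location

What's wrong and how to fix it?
Bug: WHERE evaluates per row before aggregation, so AVG() is unavailable

Fix: Use a subquery for AVG and a HAVING MIN(...) filter so the condition holds for every row in the group

Corrected query:
SELECT location FROM sensors GROUP BY location HAVING MIN(reading) > (SELECT AVG(reading) FROM sensors)

Result:
location
--------
Garage  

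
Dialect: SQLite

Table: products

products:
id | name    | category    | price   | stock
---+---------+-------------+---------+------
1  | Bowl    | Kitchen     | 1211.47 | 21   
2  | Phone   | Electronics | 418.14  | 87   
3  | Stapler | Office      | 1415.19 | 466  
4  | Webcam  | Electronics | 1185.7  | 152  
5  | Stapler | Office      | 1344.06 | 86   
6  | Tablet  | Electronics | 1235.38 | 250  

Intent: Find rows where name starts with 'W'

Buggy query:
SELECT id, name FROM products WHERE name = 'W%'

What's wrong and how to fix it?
Bug: '=' compares the literal string including the % character; pattern matching needs LIKE

Fix: Replace '=' with LIKE so 'W%' is treated as a pattern

Corrected query:
SELECT id, name FROM products WHERE name LIKE 'W%'

Result:
id | name  
---+-------
4  | Webcam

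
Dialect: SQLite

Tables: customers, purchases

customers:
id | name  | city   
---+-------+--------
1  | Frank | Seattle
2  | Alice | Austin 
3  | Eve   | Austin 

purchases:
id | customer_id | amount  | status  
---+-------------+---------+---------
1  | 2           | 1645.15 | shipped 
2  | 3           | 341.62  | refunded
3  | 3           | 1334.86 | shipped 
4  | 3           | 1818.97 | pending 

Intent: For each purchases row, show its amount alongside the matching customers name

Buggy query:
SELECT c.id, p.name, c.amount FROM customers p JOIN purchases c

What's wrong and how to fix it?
Bug: JOIN with no ON clause produces a cartesian product; every purchases row pairs with every customers row

Fix: Specify the join condition linking the foreign key to the parent id

Corrected query:
SELECT c.id, p.name, c.amount FROM customers p JOIN purchases c ON c.customer_id = p.id

Result:
id | name  | amount 
---+-------+--------
1  | Alice | 1645.15
2  | Eve   | 341.62 
3  | Eve   | 1334.86
4  | Eve   | 1818.97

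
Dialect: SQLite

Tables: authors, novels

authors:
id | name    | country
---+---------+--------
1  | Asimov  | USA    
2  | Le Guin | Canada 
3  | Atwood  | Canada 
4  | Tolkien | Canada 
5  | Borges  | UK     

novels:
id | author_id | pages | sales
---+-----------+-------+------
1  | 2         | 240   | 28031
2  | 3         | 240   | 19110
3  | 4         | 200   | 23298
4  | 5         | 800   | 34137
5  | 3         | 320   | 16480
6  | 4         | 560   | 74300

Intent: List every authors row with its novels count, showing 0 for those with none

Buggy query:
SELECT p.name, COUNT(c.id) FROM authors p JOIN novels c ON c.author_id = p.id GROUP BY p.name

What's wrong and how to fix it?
Bug: INNER JOIN drops authors rows that have no matching novels rows

Fix: Switch to LEFT JOIN to retain unmatched parent rows

Corrected query:
SELECT p.name, COUNT(c.id) FROM authors p LEFT JOIN novels c ON c.author_id = p.id GROUP BY p.name

Result:
name    | COUNT(c.id)
--------+------------
Asimov  | 0          
Atwood  | 2          
Borges  | 1          
Le Guin | 1          
Tolkien | 2          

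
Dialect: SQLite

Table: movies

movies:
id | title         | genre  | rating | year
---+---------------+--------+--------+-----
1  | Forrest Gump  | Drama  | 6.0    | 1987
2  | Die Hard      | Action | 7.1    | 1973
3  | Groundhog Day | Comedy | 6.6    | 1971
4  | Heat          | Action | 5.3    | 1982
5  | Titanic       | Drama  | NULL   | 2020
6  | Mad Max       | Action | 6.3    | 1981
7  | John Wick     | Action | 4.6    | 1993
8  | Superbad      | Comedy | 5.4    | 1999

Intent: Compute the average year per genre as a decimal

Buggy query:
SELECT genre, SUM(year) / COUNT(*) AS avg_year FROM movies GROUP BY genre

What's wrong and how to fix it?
Bug: SUM(year) and COUNT(*) are both integers; the division truncates the fractional part

Fix: Multiply by 1.0 (or CAST to REAL) to force floating-point division

Corrected query:
SELECT genre, SUM(year) * 1.0 / COUNT(*) AS avg_year FROM movies GROUP BY genre

Result:
genre  | avg_year
-------+---------
Action | 1982.25 
Comedy | 1985    
Drama  | 2003.5  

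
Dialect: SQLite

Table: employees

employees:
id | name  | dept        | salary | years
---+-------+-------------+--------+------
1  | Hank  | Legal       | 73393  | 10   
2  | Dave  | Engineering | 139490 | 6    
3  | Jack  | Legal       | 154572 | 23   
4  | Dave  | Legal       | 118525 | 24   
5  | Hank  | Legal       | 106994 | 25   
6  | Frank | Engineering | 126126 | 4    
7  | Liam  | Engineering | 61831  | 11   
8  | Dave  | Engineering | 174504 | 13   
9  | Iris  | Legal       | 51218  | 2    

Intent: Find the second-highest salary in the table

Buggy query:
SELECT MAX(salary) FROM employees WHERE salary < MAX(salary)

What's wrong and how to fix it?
Bug: The inner MAX is an aggregate inside WHERE, which is not allowed

Fix: Put the inner MAX in a scalar subquery

Corrected query:
SELECT MAX(salary) FROM employees WHERE salary < (SELECT MAX(salary) FROM employees)

Result:
MAX(salary)
-----------
154572     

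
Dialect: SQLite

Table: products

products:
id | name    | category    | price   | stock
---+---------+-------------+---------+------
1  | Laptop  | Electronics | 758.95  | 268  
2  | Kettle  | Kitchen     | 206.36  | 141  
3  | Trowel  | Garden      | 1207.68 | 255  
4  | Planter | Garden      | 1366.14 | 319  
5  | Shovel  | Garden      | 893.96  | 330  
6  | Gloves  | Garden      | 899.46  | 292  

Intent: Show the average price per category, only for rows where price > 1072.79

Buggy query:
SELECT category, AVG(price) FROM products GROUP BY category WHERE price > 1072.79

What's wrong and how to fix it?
Bug: WHERE cannot follow GROUP BY

Fix: Place WHERE between FROM and GROUP BY

Corrected query:
SELECT category, AVG(price) FROM products WHERE price > 1072.79 GROUP BY category

Result:
category | AVG(price)
---------+-----------
Garden   | 1286.91   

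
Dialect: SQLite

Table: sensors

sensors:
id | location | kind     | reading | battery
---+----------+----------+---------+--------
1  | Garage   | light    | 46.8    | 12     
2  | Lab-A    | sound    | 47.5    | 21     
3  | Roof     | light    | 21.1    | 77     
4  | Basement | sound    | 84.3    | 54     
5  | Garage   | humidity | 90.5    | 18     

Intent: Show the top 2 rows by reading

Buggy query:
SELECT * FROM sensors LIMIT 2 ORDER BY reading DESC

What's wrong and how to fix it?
Bug: ORDER BY cannot follow LIMIT; LIMIT is the final clause

Fix: Swap the clauses: ORDER BY first, then LIMIT

Corrected query:
SELECT * FROM sensors ORDER BY reading DESC LIMIT 2

Result:
id | location | kind     | reading | battery
---+----------+----------+---------+--------
5  | Garage   | humidity | 90.5    | 18     
4  | Basement | sound    | 84.3    | 54     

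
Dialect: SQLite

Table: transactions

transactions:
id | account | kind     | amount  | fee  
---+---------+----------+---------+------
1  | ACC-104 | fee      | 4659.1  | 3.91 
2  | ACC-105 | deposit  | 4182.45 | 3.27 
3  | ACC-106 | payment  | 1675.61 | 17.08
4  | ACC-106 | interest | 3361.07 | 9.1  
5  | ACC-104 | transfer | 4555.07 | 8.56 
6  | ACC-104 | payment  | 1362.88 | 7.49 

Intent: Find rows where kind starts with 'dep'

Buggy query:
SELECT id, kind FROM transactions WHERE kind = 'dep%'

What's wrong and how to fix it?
Bug: Wildcards only work with LIKE; '=' treats '%' as a literal character

Fix: Replace '=' with LIKE so 'dep%' is treated as a pattern

Corrected query:
SELECT id, kind FROM transactions WHERE kind LIKE 'dep%'

Result:
id | kind   
---+--------
2  | deposit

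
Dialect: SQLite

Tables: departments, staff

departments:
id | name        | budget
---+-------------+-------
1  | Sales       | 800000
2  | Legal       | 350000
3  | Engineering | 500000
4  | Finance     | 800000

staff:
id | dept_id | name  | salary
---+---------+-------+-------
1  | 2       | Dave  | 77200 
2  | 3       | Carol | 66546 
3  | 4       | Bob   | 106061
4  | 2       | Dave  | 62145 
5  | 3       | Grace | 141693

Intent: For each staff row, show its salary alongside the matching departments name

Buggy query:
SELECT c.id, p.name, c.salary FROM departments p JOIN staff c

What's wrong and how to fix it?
Bug: JOIN with no ON clause produces a cartesian product; every staff row pairs with every departments row

Fix: Specify the join condition linking the foreign key to the parent id

Corrected query:
SELECT c.id, p.name, c.salary FROM departments p JOIN staff c ON c.dept_id = p.id

Result:
id | name        | salary
---+-------------+-------
1  | Legal       | 77200 
2  | Engineering | 66546 
3  | Finance     | 106061
4  | Legal       | 62145 
5  | Engineering | 141693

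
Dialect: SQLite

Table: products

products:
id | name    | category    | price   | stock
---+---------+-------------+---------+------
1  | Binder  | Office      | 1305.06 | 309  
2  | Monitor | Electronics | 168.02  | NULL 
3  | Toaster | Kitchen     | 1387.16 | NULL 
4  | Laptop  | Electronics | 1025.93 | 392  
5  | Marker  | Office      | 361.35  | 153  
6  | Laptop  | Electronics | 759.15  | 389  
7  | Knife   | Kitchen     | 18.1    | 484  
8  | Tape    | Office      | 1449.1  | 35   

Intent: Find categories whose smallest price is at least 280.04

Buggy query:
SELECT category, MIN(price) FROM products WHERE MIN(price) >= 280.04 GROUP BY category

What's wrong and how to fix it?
Bug: MIN() in WHERE is a misuse of aggregate

Fix: Use HAVING for the per-group MIN condition

Corrected query:
SELECT category, MIN(price) FROM products GROUP BY category HAVING MIN(price) >= 280.04

Result:
category | MIN(price)
---------+-----------
Office   | 361.35    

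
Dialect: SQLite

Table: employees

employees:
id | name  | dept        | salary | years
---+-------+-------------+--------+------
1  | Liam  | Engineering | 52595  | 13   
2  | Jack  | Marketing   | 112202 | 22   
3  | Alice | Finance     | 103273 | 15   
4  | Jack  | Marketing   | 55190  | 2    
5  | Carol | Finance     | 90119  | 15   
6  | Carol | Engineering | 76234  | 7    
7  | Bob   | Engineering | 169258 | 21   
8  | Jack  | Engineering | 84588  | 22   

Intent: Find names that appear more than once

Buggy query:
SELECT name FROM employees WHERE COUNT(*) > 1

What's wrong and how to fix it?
Bug: WHERE can't reference COUNT(*); aggregates are computed after WHERE

Fix: GROUP BY name, then filter groups with HAVING COUNT(*) > 1

Corrected query:
SELECT name FROM employees GROUP BY name HAVING COUNT(*) > 1

Result:
name 
-----
Carol
Jack 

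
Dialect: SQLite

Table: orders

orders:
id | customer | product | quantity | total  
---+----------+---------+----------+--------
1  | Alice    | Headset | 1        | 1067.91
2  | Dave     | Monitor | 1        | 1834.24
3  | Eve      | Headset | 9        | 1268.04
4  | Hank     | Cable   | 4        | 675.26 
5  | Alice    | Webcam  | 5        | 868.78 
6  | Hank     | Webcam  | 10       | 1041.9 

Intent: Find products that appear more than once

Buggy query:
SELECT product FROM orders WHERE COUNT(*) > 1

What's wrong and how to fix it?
Bug: COUNT(*) is an aggregate and cannot be used in WHERE

Fix: Group first, then use HAVING for the count condition

Corrected query:
SELECT product FROM orders GROUP BY product HAVING COUNT(*) > 1

Result:
product
-------
Headset
Webcam 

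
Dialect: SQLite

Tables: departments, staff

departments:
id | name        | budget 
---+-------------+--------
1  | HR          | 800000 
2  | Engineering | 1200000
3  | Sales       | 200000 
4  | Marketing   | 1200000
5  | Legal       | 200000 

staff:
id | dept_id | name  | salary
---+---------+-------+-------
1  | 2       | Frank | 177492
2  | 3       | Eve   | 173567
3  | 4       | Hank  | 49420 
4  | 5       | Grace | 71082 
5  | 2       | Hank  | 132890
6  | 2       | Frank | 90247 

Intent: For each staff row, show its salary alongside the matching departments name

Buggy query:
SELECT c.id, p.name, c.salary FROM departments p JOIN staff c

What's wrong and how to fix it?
Bug: JOIN with no ON clause produces a cartesian product; every staff row pairs with every departments row

Fix: Add ON c.dept_id = p.id to the JOIN

Corrected query:
SELECT c.id, p.name, c.salary FROM departments p JOIN staff c ON c.dept_id = p.id

Result:
id | name        | salary
---+-------------+-------
1  | Engineering | 177492
2  | Sales       | 173567
3  | Marketing   | 49420 
4  | Legal       | 71082 
5  | Engineering | 132890
6  | Engineering | 90247 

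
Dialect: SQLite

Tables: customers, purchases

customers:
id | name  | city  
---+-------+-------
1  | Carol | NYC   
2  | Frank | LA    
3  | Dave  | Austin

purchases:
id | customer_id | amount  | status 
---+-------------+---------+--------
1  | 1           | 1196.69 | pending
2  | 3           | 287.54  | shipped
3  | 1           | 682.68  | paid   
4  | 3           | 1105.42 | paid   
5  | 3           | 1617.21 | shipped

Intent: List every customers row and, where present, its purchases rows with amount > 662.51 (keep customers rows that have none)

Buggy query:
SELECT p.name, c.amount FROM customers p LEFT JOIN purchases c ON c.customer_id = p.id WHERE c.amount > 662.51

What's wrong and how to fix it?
Bug: A WHERE condition on the right-hand table after LEFT JOIN drops unmatched parents

Fix: Move the right-table condition into the ON clause so unmatched parents are kept

Corrected query:
SELECT p.name, c.amount FROM customers p LEFT JOIN purchases c ON c.customer_id = p.id AND c.amount > 662.51

Result:
name  | amount 
------+--------
Carol | 682.68 
Carol | 1196.69
Frank | NULL   
Dave  | 1105.42
Dave  | 1617.21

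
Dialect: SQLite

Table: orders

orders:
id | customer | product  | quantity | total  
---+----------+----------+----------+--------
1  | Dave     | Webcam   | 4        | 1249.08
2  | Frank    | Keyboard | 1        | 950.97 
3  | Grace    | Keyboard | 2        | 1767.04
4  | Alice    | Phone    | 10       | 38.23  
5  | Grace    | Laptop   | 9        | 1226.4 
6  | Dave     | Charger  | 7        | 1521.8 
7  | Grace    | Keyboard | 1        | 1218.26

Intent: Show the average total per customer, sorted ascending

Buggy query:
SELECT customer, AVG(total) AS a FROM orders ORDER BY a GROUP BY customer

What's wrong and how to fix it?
Bug: GROUP BY must precede ORDER BY

Fix: Move ORDER BY to the end, after GROUP BY

Corrected query:
SELECT customer, AVG(total) AS a FROM orders GROUP BY customer ORDER BY a

Result:
customer | a      
---------+--------
Alice    | 38.23  
Frank    | 950.97 
Dave     | 1385.44
Grace    | 1403.9 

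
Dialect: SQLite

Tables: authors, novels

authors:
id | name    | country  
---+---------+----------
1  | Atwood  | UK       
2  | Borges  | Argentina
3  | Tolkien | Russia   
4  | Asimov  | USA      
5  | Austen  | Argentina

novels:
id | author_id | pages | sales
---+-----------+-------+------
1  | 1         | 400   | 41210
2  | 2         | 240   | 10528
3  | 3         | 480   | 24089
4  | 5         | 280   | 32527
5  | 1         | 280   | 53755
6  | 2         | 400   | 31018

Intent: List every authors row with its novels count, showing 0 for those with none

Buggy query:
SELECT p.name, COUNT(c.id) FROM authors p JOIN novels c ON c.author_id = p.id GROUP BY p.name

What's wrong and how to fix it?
Bug: An inner join excludes parents with zero children

Fix: Use LEFT JOIN so parents without children still appear (COUNT(c.id) gives 0)

Corrected query:
SELECT p.name, COUNT(c.id) FROM authors p LEFT JOIN novels c ON c.author_id = p.id GROUP BY p.name

Result:
name    | COUNT(c.id)
--------+------------
Asimov  | 0          
Atwood  | 2          
Austen  | 1          
Borges  | 2          
Tolkien | 1          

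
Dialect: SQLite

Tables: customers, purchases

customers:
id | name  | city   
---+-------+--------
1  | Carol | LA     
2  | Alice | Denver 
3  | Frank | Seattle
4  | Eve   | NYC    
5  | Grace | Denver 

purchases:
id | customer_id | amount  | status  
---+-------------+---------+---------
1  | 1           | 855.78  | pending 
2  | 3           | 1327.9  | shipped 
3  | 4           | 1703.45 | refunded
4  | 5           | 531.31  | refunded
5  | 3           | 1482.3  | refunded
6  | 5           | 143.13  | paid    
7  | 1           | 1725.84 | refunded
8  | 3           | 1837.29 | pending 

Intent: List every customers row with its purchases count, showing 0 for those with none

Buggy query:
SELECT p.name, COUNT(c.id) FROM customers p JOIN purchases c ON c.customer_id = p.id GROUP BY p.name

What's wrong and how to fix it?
Bug: INNER JOIN drops customers rows that have no matching purchases rows

Fix: Use LEFT JOIN so parents without children still appear (COUNT(c.id) gives 0)

Corrected query:
SELECT p.name, COUNT(c.id) FROM customers p LEFT JOIN purchases c ON c.customer_id = p.id GROUP BY p.name

Result:
name  | COUNT(c.id)
------+------------
Alice | 0          
Carol | 2          
Eve   | 1          
Frank | 3          
Grace | 2          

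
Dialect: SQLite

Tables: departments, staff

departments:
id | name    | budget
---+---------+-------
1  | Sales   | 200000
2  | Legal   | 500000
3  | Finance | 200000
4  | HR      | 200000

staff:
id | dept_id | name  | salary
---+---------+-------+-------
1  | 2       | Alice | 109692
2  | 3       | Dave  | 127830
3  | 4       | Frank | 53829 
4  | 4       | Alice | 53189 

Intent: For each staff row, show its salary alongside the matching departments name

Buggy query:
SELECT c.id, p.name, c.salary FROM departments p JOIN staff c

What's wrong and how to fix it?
Bug: JOIN with no ON clause produces a cartesian product; every staff row pairs with every departments row

Fix: Add ON c.dept_id = p.id to the JOIN

Corrected query:
SELECT c.id, p.name, c.salary FROM departments p JOIN staff c ON c.dept_id = p.id

Result:
id | name    | salary
---+---------+-------
1  | Legal   | 109692
2  | Finance | 127830
3  | HR      | 53829 
4  | HR      | 53189 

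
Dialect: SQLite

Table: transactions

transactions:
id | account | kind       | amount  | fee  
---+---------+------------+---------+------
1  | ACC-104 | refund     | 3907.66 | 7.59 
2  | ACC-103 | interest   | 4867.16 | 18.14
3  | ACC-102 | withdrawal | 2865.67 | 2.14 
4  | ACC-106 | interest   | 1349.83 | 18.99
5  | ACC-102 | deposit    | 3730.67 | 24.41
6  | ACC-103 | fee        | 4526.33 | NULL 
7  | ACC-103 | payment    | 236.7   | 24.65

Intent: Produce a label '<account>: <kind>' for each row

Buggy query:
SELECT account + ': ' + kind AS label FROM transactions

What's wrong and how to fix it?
Bug: '+' is numeric addition; on text columns SQLite converts them to 0 instead of concatenating

Fix: Replace + with || to concatenate text

Corrected query:
SELECT account || ': ' || kind AS label FROM transactions

Result:
label              
-------------------
ACC-104: refund    
ACC-103: interest  
ACC-102: withdrawal
ACC-106: interest  
ACC-102: deposit   
ACC-103: fee       
ACC-103: payment   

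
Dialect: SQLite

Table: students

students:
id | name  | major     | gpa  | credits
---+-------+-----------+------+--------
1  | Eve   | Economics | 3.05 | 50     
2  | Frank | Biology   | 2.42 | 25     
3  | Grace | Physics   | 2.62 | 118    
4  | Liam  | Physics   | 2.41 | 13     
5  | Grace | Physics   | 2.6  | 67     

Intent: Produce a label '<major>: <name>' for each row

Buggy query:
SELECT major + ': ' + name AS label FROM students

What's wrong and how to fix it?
Bug: '+' is numeric addition; on text columns SQLite converts them to 0 instead of concatenating

Fix: Replace + with || to concatenate text

Corrected query:
SELECT major || ': ' || name AS label FROM students

Result:
label         
--------------
Economics: Eve
Biology: Frank
Physics: Grace
Physics: Liam 
Physics: Grace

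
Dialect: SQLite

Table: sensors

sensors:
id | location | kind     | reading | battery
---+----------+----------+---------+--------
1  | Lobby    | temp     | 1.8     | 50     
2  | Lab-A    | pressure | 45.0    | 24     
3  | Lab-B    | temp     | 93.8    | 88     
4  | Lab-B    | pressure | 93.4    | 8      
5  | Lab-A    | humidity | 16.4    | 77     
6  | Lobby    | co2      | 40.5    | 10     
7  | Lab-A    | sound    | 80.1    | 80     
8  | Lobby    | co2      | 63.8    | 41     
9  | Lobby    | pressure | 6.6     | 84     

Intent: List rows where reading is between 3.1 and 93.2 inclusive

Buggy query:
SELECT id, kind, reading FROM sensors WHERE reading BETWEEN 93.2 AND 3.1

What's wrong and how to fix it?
Bug: BETWEEN expects the lower bound first; with 93.2 AND 3.1 the range is empty

Fix: Swap the bounds so the smaller value comes first

Corrected query:
SELECT id, kind, reading FROM sensors WHERE reading BETWEEN 3.1 AND 93.2

Result:
id | kind     | reading
---+----------+--------
2  | pressure | 45     
5  | humidity | 16.4   
6  | co2      | 40.5   
7  | sound    | 80.1   
8  | co2      | 63.8   
9  | pressure | 6.6    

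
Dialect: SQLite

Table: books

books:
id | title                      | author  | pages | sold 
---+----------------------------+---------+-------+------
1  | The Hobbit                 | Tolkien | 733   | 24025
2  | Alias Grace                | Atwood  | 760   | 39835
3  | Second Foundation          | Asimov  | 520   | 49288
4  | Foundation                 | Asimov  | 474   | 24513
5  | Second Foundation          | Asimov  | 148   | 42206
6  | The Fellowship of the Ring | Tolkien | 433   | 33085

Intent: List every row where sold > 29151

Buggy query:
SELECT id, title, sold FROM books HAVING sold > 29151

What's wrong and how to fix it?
Bug: HAVING filters the output of aggregation, but this query has no GROUP BY and no aggregate functions, so SQLite rejects it (HAVING clause on a non-aggregate query); the condition here is per row

Fix: Use WHERE for row-level filtering

Corrected query:
SELECT id, title, sold FROM books WHERE sold > 29151

Result:
id | title                      | sold 
---+----------------------------+------
2  | Alias Grace                | 39835
3  | Second Foundation          | 49288
5  | Second Foundation          | 42206
6  | The Fellowship of the Ring | 33085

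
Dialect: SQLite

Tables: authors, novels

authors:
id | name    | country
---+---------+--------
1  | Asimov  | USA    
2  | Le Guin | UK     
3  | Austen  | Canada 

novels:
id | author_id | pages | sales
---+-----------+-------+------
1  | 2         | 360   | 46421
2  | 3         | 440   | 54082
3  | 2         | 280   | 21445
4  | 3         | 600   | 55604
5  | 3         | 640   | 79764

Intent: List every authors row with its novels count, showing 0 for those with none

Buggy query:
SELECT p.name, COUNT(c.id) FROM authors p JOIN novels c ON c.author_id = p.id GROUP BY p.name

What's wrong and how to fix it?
Bug: INNER JOIN drops authors rows that have no matching novels rows

Fix: Switch to LEFT JOIN to retain unmatched parent rows

Corrected query:
SELECT p.name, COUNT(c.id) FROM authors p LEFT JOIN novels c ON c.author_id = p.id GROUP BY p.name

Result:
name    | COUNT(c.id)
--------+------------
Asimov  | 0          
Austen  | 3          
Le Guin | 2          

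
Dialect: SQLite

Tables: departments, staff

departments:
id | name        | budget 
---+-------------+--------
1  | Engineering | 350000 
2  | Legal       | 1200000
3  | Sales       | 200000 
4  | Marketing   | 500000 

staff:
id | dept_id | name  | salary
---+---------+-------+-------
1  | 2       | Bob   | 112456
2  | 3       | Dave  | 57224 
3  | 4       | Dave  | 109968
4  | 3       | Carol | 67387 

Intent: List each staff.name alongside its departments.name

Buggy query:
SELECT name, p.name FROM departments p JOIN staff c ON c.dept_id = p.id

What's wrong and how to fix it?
Bug: 'name' exists in both joined tables, so the database can't tell which one is meant

Fix: Qualify the column with its table alias (c.name)

Corrected query:
SELECT c.name, p.name FROM departments p JOIN staff c ON c.dept_id = p.id

Result:
name  | name     
------+----------
Bob   | Legal    
Dave  | Sales    
Dave  | Marketing
Carol | Sales    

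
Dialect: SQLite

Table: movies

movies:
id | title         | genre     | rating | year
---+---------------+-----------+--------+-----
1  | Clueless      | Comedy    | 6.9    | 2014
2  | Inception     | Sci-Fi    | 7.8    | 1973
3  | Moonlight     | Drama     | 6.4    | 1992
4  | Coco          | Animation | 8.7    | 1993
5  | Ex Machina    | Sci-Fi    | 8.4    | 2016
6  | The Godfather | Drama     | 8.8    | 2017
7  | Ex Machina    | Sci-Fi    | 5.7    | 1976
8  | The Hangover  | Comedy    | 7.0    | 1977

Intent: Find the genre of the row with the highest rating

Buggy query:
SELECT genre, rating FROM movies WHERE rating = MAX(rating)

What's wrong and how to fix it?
Bug: MAX(rating) is an aggregate and cannot be used directly in WHERE

Fix: Wrap MAX in a scalar subquery so WHERE compares against a single value

Corrected query:
SELECT genre, rating FROM movies WHERE rating = (SELECT MAX(rating) FROM movies)

Result:
genre | rating
------+-------
Drama | 8.8   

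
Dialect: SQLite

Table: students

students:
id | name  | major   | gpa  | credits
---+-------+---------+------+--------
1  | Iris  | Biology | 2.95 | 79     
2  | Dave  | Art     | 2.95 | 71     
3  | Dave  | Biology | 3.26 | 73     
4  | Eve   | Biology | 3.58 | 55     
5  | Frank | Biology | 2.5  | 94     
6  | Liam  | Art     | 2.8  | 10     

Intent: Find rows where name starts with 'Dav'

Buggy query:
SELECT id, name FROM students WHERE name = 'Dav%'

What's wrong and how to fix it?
Bug: '=' compares the literal string including the % character; pattern matching needs LIKE

Fix: Use LIKE for wildcard pattern matching

Corrected query:
SELECT id, name FROM students WHERE name LIKE 'Dav%'

Result:
id | name
---+-----
2  | Dave
3  | Dave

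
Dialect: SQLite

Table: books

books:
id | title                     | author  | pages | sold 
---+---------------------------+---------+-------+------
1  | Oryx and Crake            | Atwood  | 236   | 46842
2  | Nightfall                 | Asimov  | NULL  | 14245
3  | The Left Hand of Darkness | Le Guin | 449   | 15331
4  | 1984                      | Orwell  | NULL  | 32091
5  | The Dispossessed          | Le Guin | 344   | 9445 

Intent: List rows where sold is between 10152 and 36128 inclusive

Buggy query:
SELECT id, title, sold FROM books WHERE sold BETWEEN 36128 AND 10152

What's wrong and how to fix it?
Bug: The bounds are reversed; BETWEEN a AND b requires a <= b to match anything

Fix: Write BETWEEN 10152 AND 36128

Corrected query:
SELECT id, title, sold FROM books WHERE sold BETWEEN 10152 AND 36128

Result:
id | title                     | sold 
---+---------------------------+------
2  | Nightfall                 | 14245
3  | The Left Hand of Darkness | 15331
4  | 1984                      | 32091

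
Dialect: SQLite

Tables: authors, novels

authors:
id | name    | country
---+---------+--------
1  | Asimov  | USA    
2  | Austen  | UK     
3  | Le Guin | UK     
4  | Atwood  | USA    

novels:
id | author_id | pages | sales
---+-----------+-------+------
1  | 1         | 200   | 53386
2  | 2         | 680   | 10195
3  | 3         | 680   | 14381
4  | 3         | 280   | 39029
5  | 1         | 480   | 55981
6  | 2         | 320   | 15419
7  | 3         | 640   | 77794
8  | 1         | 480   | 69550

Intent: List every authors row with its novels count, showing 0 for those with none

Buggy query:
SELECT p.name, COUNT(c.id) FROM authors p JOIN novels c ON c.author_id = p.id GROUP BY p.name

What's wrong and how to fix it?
Bug: INNER JOIN drops authors rows that have no matching novels rows

Fix: Use LEFT JOIN so parents without children still appear (COUNT(c.id) gives 0)

Corrected query:
SELECT p.name, COUNT(c.id) FROM authors p LEFT JOIN novels c ON c.author_id = p.id GROUP BY p.name

Result:
name    | COUNT(c.id)
--------+------------
Asimov  | 3          
Atwood  | 0          
Austen  | 2          
Le Guin | 3          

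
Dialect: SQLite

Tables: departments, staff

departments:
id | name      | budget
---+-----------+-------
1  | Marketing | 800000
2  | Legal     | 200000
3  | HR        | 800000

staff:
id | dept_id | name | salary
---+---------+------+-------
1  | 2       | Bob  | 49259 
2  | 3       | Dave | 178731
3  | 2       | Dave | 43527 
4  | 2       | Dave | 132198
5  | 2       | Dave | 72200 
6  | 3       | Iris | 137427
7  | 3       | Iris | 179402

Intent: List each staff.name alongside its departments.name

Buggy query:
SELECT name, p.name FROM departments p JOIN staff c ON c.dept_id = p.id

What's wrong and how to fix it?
Bug: 'name' exists in both joined tables, so the database can't tell which one is meant

Fix: Qualify the column with its table alias (c.name)

Corrected query:
SELECT c.name, p.name FROM departments p JOIN staff c ON c.dept_id = p.id

Result:
name | name 
-----+------
Bob  | Legal
Dave | HR   
Dave | Legal
Dave | Legal
Dave | Legal
Iris | HR   
Iris | HR   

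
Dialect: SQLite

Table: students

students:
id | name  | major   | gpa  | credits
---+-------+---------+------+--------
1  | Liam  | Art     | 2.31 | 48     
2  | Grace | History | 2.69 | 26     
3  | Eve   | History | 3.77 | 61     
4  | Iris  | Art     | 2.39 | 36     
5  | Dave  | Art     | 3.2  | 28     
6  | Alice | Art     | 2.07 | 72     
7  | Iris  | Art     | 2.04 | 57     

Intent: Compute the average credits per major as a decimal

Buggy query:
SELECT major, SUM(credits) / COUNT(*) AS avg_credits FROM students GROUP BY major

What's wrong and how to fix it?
Bug: SUM(credits) and COUNT(*) are both integers; the division truncates the fractional part

Fix: Multiply by 1.0 (or CAST to REAL) to force floating-point division

Corrected query:
SELECT major, SUM(credits) * 1.0 / COUNT(*) AS avg_credits FROM students GROUP BY major

Result:
major   | avg_credits
--------+------------
Art     | 48.2       
History | 43.5       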